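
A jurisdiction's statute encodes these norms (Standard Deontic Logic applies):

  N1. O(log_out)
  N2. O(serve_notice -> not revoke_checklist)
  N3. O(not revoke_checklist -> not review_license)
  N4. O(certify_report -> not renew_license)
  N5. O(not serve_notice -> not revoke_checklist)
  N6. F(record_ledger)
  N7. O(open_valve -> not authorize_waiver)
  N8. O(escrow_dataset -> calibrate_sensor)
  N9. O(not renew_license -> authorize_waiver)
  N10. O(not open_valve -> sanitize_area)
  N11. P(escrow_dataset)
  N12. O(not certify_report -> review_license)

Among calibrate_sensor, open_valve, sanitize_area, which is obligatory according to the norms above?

By case analysis on serve_notice: premise 2 gives O(serve_notice -> not revoke_checklist) and premise 5 gives O(not serve_notice -> not revoke_checklist), so O(not revoke_checklist) either way.
Applying K to premise 3 (O(not revoke_checklist -> not review_license)) and O(not revoke_checklist) yields O(not review_license).
Premise 12, O(not certify_report -> review_license), contraposes to O(not review_license -> certify_report); with O(not review_license) we get O(certify_report).
Applying K to premise 4 (O(certify_report -> not renew_license)) and O(certify_report) yields O(not renew_license).
With premise 9, O(not renew_license -> authorize_waiver), the K-axiom yields O(authorize_waiver).
Premise 7, O(open_valve -> not authorize_waiver), contraposes to O(authorize_waiver -> not open_valve); with O(authorize_waiver) we get O(not open_valve).
Premise 10 is O(not open_valve -> sanitize_area); since O(not open_valve), deontic closure gives O(sanitize_area).
So O(sanitize_area) holds — sanitize_area is obligatory. None of the other listed options is made obligatory by any chain of premises.

sanitize_area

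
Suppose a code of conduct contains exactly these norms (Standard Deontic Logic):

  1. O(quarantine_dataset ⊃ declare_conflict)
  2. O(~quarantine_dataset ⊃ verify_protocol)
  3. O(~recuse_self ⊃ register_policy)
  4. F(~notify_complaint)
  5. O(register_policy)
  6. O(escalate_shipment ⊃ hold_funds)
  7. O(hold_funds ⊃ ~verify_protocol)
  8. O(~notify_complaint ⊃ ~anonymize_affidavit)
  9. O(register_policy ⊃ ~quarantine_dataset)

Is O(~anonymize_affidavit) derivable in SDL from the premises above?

Premise 8 is O(~notify_complaint ⊃ ~anonymize_affidavit), but O(~notify_complaint) is not derivable from the premises, so it does not yield O(~anonymize_affidavit).
No other premise forces O(~anonymize_affidavit). An ideal world satisfying every premise can still have ~anonymize_affidavit false, so O(~anonymize_affidavit) is not derivable.

No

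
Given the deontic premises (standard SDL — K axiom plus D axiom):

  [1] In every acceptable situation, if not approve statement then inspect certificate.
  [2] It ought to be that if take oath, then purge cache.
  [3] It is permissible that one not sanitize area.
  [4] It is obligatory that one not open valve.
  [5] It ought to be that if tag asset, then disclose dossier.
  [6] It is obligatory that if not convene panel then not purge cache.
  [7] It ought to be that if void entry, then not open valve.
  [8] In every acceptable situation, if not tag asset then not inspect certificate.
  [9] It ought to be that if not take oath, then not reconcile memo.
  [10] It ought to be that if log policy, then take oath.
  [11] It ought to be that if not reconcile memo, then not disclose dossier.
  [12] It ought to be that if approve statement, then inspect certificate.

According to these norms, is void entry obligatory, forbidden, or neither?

Neither

Premise 7 is O(void_entry → ¬open_valve); even if O(¬open_valve) held, inferring O(void_entry) would be affirming the consequent — invalid.
No premise or chain of K-axiom applications forces O(void_entry), and none forces O(¬void_entry). So void_entry is neither obligatory nor forbidden under these norms.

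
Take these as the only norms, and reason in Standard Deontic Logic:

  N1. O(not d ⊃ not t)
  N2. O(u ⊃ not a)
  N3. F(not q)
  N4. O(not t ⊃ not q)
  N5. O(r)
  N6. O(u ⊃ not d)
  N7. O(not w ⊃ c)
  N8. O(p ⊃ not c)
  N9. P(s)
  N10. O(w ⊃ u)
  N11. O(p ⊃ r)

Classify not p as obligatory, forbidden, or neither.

Obligatory

Premise 3 is F(not q), i.e. O(q).
The contrapositive of premise 4 (O(not t ⊃ not q)) is O(q ⊃ t), and O(q) is already established, so O(t).
Premise 1, O(not d ⊃ not t), contraposes to O(t ⊃ d); with O(t) we get O(d).
The contrapositive of premise 6 (O(u ⊃ not d)) is O(d ⊃ not u), and O(d) is already established, so O(not u).
Premise 10 is O(w ⊃ u); contrapositively O(not u ⊃ not w). Since O(not u) holds, K gives O(not w).
Applying K to premise 7 (O(not w ⊃ c)) and O(not w) yields O(c).
Premise 8 is O(p ⊃ not c); contrapositively O(c ⊃ not p). Since O(c) holds, K gives O(not p).
Premises 2, 5, 9, 11 do not contribute to this derivation.
Hence not p is obligatory.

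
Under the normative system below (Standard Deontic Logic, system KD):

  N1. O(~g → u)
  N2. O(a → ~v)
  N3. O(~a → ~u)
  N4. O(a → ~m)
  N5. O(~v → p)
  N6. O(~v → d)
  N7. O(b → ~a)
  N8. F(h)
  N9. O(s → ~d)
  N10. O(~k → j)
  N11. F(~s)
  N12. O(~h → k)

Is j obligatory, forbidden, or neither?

Premise 10 is O(~k → j), but O(~k) is not derivable from the premises, so it does not yield O(j).
No premise or chain of K-axiom applications forces O(j), and none forces O(~j). So j is neither obligatory nor forbidden under these norms.

Neither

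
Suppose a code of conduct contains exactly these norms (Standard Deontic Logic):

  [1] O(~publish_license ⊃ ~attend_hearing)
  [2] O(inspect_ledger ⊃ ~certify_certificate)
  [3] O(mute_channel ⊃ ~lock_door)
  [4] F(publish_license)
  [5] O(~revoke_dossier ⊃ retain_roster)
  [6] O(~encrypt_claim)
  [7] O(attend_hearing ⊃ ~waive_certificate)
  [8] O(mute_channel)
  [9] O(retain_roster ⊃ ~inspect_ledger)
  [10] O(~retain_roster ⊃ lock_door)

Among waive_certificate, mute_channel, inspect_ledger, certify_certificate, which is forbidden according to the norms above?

From premise 8 we have O(mute_channel).
Applying K to premise 3 (O(mute_channel ⊃ ~lock_door)) and O(mute_channel) yields O(~lock_door).
Premise 10 is O(~retain_roster ⊃ lock_door); contrapositively O(~lock_door ⊃ retain_roster). Since O(~lock_door) holds, K gives O(retain_roster).
With premise 9, O(retain_roster ⊃ ~inspect_ledger), the K-axiom yields O(~inspect_ledger).
So O(~inspect_ledger) holds, i.e. inspect_ledger is forbidden. None of the other listed options is forbidden under the premises.

inspect_ledger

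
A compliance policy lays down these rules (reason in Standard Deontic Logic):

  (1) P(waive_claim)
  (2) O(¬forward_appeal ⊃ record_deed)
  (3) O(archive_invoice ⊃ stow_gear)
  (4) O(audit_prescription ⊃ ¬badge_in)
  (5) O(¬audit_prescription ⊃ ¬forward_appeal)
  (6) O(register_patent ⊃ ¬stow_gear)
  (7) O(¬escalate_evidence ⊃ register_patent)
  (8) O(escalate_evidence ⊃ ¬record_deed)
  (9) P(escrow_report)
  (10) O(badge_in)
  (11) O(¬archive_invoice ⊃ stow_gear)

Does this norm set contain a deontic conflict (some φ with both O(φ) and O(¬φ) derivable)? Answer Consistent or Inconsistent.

Premises 3 and 11 cover both cases: O(archive_invoice ⊃ stow_gear) and O(¬archive_invoice ⊃ stow_gear). Since archive_invoice ∨ ¬archive_invoice is a tautology, O(stow_gear) follows.
The contrapositive of premise 6 (O(register_patent ⊃ ¬stow_gear)) is O(stow_gear ⊃ ¬register_patent), and O(stow_gear) is already established, so O(¬register_patent).
Premise 7 is O(¬escalate_evidence ⊃ register_patent); contrapositively O(¬register_patent ⊃ escalate_evidence). Since O(¬register_patent) holds, K gives O(escalate_evidence).
Premise 8 is O(escalate_evidence ⊃ ¬record_deed); since O(escalate_evidence), deontic closure gives O(¬record_deed).
The contrapositive of premise 2 (O(¬forward_appeal ⊃ record_deed)) is O(¬record_deed ⊃ forward_appeal), and O(¬record_deed) is already established, so O(forward_appeal).
Premise 5, O(¬audit_prescription ⊃ ¬forward_appeal), contraposes to O(forward_appeal ⊃ audit_prescription); with O(forward_appeal) we get O(audit_prescription).
With premise 4, O(audit_prescription ⊃ ¬badge_in), the K-axiom yields O(¬badge_in).
Yet premise 10 states O(badge_in).
We now have both O(¬badge_in) and O(badge_in) — badge_in is simultaneously obligatory and forbidden, violating the D-axiom.

Inconsistent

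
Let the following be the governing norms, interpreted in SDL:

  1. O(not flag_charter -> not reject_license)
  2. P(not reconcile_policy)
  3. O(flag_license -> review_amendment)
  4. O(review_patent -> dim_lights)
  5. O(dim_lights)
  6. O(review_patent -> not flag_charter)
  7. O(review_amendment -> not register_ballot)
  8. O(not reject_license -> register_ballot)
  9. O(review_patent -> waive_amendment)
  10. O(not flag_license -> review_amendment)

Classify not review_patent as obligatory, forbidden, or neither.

Obligatory

Premises 3 and 10 are O(flag_license -> review_amendment) and O(not flag_license -> review_amendment); every ideal world satisfies flag_license or not flag_license, so in either case review_amendment holds — hence O(review_amendment).
From O(review_amendment) and premise 7, O(review_amendment -> not register_ballot), we obtain O(not register_ballot).
Premise 8 is O(not reject_license -> register_ballot); contrapositively O(not register_ballot -> reject_license). Since O(not register_ballot) holds, K gives O(reject_license).
The contrapositive of premise 1 (O(not flag_charter -> not reject_license)) is O(reject_license -> flag_charter), and O(reject_license) is already established, so O(flag_charter).
Premise 6 is O(review_patent -> not flag_charter); contrapositively O(flag_charter -> not review_patent). Since O(flag_charter) holds, K gives O(not review_patent).
Premises 2, 4, 5, 9 do not contribute to this derivation.
Hence not review_patent is obligatory.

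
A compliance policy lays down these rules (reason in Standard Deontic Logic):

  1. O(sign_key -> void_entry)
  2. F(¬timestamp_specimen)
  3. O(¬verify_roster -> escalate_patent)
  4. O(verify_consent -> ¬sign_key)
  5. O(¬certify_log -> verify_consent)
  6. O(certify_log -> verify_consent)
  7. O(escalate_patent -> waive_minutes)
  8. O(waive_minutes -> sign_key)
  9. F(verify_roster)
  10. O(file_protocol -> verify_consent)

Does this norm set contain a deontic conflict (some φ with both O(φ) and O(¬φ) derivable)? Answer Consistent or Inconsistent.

By case analysis on certify_log: premise 6 gives O(certify_log -> verify_consent) and premise 5 gives O(¬certify_log -> verify_consent), so O(verify_consent) either way.
Applying K to premise 4 (O(verify_consent -> ¬sign_key)) and O(verify_consent) yields O(¬sign_key).
The contrapositive of premise 8 (O(waive_minutes -> sign_key)) is O(¬sign_key -> ¬waive_minutes), and O(¬sign_key) is already established, so O(¬waive_minutes).
Premise 7 is O(escalate_patent -> waive_minutes); contrapositively O(¬waive_minutes -> ¬escalate_patent). Since O(¬waive_minutes) holds, K gives O(¬escalate_patent).
Premise 3, O(¬verify_roster -> escalate_patent), contraposes to O(¬escalate_patent -> verify_roster); with O(¬escalate_patent) we get O(verify_roster).
But premise 9, F(verify_roster), means O(¬verify_roster).
We now have both O(verify_roster) and O(¬verify_roster) — verify_roster is simultaneously obligatory and forbidden, violating the D-axiom.

Inconsistent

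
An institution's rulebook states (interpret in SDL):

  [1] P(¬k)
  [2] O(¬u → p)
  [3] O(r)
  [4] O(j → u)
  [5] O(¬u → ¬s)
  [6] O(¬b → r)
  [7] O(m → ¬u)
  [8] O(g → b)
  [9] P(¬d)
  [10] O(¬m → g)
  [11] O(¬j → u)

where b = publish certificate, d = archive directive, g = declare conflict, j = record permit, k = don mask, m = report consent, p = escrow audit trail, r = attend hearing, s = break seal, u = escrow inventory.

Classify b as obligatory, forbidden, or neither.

Obligatory

Premises 4 and 11 cover both cases: O(j → u) and O(¬j → u). Since j ∨ ¬j is a tautology, O(u) follows.
Premise 7 is O(m → ¬u); contrapositively O(u → ¬m). Since O(u) holds, K gives O(¬m).
With premise 10, O(¬m → g), the K-axiom yields O(g).
Premise 8 is O(g → b); since O(g), deontic closure gives O(b).
Premises 1, 2, 3, 5, 6, 9 do not contribute to this derivation.
Hence b is obligatory.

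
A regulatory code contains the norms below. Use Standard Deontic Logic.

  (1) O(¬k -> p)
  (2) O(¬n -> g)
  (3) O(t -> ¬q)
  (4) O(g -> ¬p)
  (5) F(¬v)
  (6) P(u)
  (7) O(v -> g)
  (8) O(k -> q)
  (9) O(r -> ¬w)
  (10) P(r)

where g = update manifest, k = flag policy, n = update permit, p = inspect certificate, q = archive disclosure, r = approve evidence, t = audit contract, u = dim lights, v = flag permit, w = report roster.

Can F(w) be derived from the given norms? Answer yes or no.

Premise 9 is O(r -> ¬w), but O(r) is not derivable from the premises (the permission P(r) asserts only ¬O(¬r), not O(r)), so it does not yield O(¬w).
No other premise forces O(¬w). An ideal world satisfying every premise can still have w true, so F(w) is not derivable.

No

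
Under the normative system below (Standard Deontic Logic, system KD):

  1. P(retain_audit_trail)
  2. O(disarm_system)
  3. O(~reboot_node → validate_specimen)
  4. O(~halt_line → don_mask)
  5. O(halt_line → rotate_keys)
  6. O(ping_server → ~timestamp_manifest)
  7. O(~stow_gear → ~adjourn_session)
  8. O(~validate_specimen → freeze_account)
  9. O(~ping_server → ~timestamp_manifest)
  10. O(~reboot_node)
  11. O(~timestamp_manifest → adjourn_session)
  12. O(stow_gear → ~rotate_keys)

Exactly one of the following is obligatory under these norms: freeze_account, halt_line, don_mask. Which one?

don_mask

By case analysis on ping_server: premise 6 gives O(ping_server → ~timestamp_manifest) and premise 9 gives O(~ping_server → ~timestamp_manifest), so O(~timestamp_manifest) either way.
Premise 11 is O(~timestamp_manifest → adjourn_session); since O(~timestamp_manifest), deontic closure gives O(adjourn_session).
Premise 7 is O(~stow_gear → ~adjourn_session); contrapositively O(adjourn_session → stow_gear). Since O(adjourn_session) holds, K gives O(stow_gear).
Premise 12 is O(stow_gear → ~rotate_keys); since O(stow_gear), deontic closure gives O(~rotate_keys).
The contrapositive of premise 5 (O(halt_line → rotate_keys)) is O(~rotate_keys → ~halt_line), and O(~rotate_keys) is already established, so O(~halt_line).
Applying K to premise 4 (O(~halt_line → don_mask)) and O(~halt_line) yields O(don_mask).
So O(don_mask) holds — don_mask is obligatory. None of the other listed options is made obligatory by any chain of premises.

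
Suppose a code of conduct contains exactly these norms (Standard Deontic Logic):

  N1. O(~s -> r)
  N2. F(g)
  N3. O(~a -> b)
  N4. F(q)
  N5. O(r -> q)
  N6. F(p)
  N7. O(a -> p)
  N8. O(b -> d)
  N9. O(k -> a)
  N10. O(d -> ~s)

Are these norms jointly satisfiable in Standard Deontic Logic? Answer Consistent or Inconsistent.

Premise 4, F(q), is equivalent to O(~q).
Premise 5 is O(r -> q); contrapositively O(~q -> ~r). Since O(~q) holds, K gives O(~r).
The contrapositive of premise 1 (O(~s -> r)) is O(~r -> s), and O(~r) is already established, so O(s).
The contrapositive of premise 10 (O(d -> ~s)) is O(s -> ~d), and O(s) is already established, so O(~d).
Premise 8 is O(b -> d); contrapositively O(~d -> ~b). Since O(~d) holds, K gives O(~b).
Premise 3, O(~a -> b), contraposes to O(~b -> a); with O(~b) we get O(a).
From O(a) and premise 7, O(a -> p), we obtain O(p).
Yet premise 6 is F(p), i.e. O(~p).
We now have both O(p) and O(~p) — p is simultaneously obligatory and forbidden, violating the D-axiom.

Inconsistent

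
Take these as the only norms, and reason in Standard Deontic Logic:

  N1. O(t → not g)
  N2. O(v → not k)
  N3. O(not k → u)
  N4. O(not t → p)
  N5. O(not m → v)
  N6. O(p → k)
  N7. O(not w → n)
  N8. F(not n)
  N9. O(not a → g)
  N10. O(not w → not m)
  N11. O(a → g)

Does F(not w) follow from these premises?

By case analysis on not a: premise 9 gives O(not a → g) and premise 11 gives O(a → g), so O(g) either way.
Premise 1, O(t → not g), contraposes to O(g → not t); with O(g) we get O(not t).
From O(not t) and premise 4, O(not t → p), we obtain O(p).
Applying K to premise 6 (O(p → k)) and O(p) yields O(k).
Premise 2 is O(v → not k); contrapositively O(k → not v). Since O(k) holds, K gives O(not v).
Premise 5 is O(not m → v); contrapositively O(not v → m). Since O(not v) holds, K gives O(m).
Premise 10, O(not w → not m), contraposes to O(m → w); with O(m) we get O(w).
Premises 3, 7, 8 do not contribute to this derivation.
So O(w) holds, i.e. F(not w). The claim follows.

Yes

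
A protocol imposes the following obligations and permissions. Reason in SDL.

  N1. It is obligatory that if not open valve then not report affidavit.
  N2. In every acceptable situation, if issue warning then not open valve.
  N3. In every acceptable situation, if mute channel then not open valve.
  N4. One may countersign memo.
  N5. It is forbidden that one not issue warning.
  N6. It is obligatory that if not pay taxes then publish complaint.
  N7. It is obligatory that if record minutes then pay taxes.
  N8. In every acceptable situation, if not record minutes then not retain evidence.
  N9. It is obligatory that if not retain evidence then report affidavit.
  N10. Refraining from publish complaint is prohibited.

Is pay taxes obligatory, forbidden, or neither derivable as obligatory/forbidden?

Obligatory

F(¬issue_warning) at premise 5 means O(issue_warning).
Premise 2 is O(issue_warning → ¬open_valve); since O(issue_warning), deontic closure gives O(¬open_valve).
With premise 1, O(¬open_valve → ¬report_affidavit), the K-axiom yields O(¬report_affidavit).
The contrapositive of premise 9 (O(¬retain_evidence → report_affidavit)) is O(¬report_affidavit → retain_evidence), and O(¬report_affidavit) is already established, so O(retain_evidence).
Premise 8 is O(¬record_minutes → ¬retain_evidence); contrapositively O(retain_evidence → record_minutes). Since O(retain_evidence) holds, K gives O(record_minutes).
Premise 7 is O(record_minutes → pay_taxes); since O(record_minutes), deontic closure gives O(pay_taxes).
Premises 3, 4, 6, 10 do not contribute to this derivation.
Hence pay_taxes is obligatory.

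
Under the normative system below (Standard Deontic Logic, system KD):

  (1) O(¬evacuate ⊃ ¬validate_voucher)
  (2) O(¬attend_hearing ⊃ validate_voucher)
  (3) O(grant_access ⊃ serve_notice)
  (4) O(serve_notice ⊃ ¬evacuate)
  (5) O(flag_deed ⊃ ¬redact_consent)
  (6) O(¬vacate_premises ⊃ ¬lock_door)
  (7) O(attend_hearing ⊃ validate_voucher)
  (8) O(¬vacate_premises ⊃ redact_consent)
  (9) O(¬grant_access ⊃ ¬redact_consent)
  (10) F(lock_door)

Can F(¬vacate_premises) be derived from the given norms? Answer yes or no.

Yes

Premises 7 and 2 are O(attend_hearing ⊃ validate_voucher) and O(¬attend_hearing ⊃ validate_voucher); every ideal world satisfies attend_hearing or ¬attend_hearing, so in either case validate_voucher holds — hence O(validate_voucher).
Premise 1 is O(¬evacuate ⊃ ¬validate_voucher); contrapositively O(validate_voucher ⊃ evacuate). Since O(validate_voucher) holds, K gives O(evacuate).
Premise 4 is O(serve_notice ⊃ ¬evacuate); contrapositively O(evacuate ⊃ ¬serve_notice). Since O(evacuate) holds, K gives O(¬serve_notice).
The contrapositive of premise 3 (O(grant_access ⊃ serve_notice)) is O(¬serve_notice ⊃ ¬grant_access), and O(¬serve_notice) is already established, so O(¬grant_access).
From O(¬grant_access) and premise 9, O(¬grant_access ⊃ ¬redact_consent), we obtain O(¬redact_consent).
Premise 8, O(¬vacate_premises ⊃ redact_consent), contraposes to O(¬redact_consent ⊃ vacate_premises); with O(¬redact_consent) we get O(vacate_premises).
Premises 5, 6, 10 do not contribute to this derivation.
So O(vacate_premises) holds, i.e. F(¬vacate_premises). The claim follows.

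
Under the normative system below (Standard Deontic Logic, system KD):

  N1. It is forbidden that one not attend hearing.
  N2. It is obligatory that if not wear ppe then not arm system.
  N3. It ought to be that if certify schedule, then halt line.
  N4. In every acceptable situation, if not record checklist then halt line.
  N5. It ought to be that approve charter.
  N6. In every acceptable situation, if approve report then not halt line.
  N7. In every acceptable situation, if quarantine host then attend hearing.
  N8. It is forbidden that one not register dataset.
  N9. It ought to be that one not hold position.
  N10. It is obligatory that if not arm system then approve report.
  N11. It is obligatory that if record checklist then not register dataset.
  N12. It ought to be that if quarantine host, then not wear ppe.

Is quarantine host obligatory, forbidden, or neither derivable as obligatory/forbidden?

Forbidden

Premise 8 is F(¬register_dataset), i.e. O(register_dataset).
Premise 11 is O(record_checklist → ¬register_dataset); contrapositively O(register_dataset → ¬record_checklist). Since O(register_dataset) holds, K gives O(¬record_checklist).
Applying K to premise 4 (O(¬record_checklist → halt_line)) and O(¬record_checklist) yields O(halt_line).
Premise 6, O(approve_report → ¬halt_line), contraposes to O(halt_line → ¬approve_report); with O(halt_line) we get O(¬approve_report).
Premise 10 is O(¬arm_system → approve_report); contrapositively O(¬approve_report → arm_system). Since O(¬approve_report) holds, K gives O(arm_system).
Premise 2, O(¬wear_ppe → ¬arm_system), contraposes to O(arm_system → wear_ppe); with O(arm_system) we get O(wear_ppe).
Premise 12, O(quarantine_host → ¬wear_ppe), contraposes to O(wear_ppe → ¬quarantine_host); with O(wear_ppe) we get O(¬quarantine_host).
Premises 1, 3, 5, 7, 9 do not contribute to this derivation.
Thus O(¬quarantine_host), which is F(quarantine_host): quarantine_host is forbidden.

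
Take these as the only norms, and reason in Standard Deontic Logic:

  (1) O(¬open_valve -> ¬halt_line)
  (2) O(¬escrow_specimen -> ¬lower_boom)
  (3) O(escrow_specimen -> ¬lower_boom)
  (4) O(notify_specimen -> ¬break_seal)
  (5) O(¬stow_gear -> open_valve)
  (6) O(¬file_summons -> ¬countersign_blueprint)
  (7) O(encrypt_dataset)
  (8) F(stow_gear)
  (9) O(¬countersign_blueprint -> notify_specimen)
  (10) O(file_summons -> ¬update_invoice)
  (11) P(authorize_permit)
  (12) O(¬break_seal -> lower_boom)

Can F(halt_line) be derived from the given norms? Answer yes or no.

Premise 1 is O(¬open_valve -> ¬halt_line), but O(¬open_valve) is not derivable from the premises, so it does not yield O(¬halt_line).
No other premise forces O(¬halt_line). An ideal world satisfying every premise can still have halt_line true, so F(halt_line) is not derivable.

No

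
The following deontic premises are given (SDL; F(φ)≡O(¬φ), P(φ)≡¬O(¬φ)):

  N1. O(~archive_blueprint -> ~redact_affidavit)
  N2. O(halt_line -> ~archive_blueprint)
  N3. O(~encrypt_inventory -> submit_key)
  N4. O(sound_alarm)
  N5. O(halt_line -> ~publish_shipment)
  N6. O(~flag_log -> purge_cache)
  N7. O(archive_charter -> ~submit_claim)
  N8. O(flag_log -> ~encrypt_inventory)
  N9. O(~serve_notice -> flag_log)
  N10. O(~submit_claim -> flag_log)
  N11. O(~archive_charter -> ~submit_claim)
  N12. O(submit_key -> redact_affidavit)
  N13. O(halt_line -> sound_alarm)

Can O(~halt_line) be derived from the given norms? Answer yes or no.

Premises 11 and 7 cover both cases: O(~archive_charter -> ~submit_claim) and O(archive_charter -> ~submit_claim). Since ~archive_charter ∨ archive_charter is a tautology, O(~submit_claim) follows.
With premise 10, O(~submit_claim -> flag_log), the K-axiom yields O(flag_log).
Applying K to premise 8 (O(flag_log -> ~encrypt_inventory)) and O(flag_log) yields O(~encrypt_inventory).
Applying K to premise 3 (O(~encrypt_inventory -> submit_key)) and O(~encrypt_inventory) yields O(submit_key).
From O(submit_key) and premise 12, O(submit_key -> redact_affidavit), we obtain O(redact_affidavit).
Premise 1, O(~archive_blueprint -> ~redact_affidavit), contraposes to O(redact_affidavit -> archive_blueprint); with O(redact_affidavit) we get O(archive_blueprint).
Premise 2, O(halt_line -> ~archive_blueprint), contraposes to O(archive_blueprint -> ~halt_line); with O(archive_blueprint) we get O(~halt_line).
Premises 4, 5, 6, 9, 13 do not contribute to this derivation.
So O(~halt_line) follows.

Yes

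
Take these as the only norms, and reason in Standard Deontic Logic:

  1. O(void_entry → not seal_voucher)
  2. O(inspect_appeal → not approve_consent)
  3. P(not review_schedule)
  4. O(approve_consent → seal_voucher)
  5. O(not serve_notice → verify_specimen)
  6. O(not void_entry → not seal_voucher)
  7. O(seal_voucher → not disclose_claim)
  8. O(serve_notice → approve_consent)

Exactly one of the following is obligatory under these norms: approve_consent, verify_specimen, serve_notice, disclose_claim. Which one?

verify_specimen

Premises 1 and 6 are O(void_entry → not seal_voucher) and O(not void_entry → not seal_voucher); every ideal world satisfies void_entry or not void_entry, so in either case not seal_voucher holds — hence O(not seal_voucher).
Premise 4 is O(approve_consent → seal_voucher); contrapositively O(not seal_voucher → not approve_consent). Since O(not seal_voucher) holds, K gives O(not approve_consent).
The contrapositive of premise 8 (O(serve_notice → approve_consent)) is O(not approve_consent → not serve_notice), and O(not approve_consent) is already established, so O(not serve_notice).
From O(not serve_notice) and premise 5, O(not serve_notice → verify_specimen), we obtain O(verify_specimen).
So O(verify_specimen) holds — verify_specimen is obligatory. None of the other listed options is made obligatory by any chain of premises.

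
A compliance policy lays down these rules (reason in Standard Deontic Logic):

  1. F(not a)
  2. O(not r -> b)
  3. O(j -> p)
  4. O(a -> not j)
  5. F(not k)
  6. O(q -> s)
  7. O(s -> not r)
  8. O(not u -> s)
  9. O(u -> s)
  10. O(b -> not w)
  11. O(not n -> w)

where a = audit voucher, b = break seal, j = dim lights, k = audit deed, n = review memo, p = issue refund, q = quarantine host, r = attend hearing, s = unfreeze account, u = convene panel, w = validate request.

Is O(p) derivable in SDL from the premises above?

Premise 3 is O(j -> p), but O(j) is not derivable from the premises, so it does not yield O(p).
No other premise forces O(p). An ideal world satisfying every premise can still have p false, so O(p) is not derivable.

No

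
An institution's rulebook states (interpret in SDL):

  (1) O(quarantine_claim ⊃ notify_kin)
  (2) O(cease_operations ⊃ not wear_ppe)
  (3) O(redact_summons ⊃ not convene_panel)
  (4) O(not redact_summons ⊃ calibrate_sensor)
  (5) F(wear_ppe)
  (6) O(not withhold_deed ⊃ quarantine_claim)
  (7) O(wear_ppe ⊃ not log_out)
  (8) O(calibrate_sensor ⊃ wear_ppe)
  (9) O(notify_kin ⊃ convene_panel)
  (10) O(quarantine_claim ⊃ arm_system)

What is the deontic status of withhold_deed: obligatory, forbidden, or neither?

Obligatory

Premise 5 is F(wear_ppe), i.e. O(not wear_ppe).
The contrapositive of premise 8 (O(calibrate_sensor ⊃ wear_ppe)) is O(not wear_ppe ⊃ not calibrate_sensor), and O(not wear_ppe) is already established, so O(not calibrate_sensor).
The contrapositive of premise 4 (O(not redact_summons ⊃ calibrate_sensor)) is O(not calibrate_sensor ⊃ redact_summons), and O(not calibrate_sensor) is already established, so O(redact_summons).
With premise 3, O(redact_summons ⊃ not convene_panel), the K-axiom yields O(not convene_panel).
Premise 9 is O(notify_kin ⊃ convene_panel); contrapositively O(not convene_panel ⊃ not notify_kin). Since O(not convene_panel) holds, K gives O(not notify_kin).
The contrapositive of premise 1 (O(quarantine_claim ⊃ notify_kin)) is O(not notify_kin ⊃ not quarantine_claim), and O(not notify_kin) is already established, so O(not quarantine_claim).
Premise 6, O(not withhold_deed ⊃ quarantine_claim), contraposes to O(not quarantine_claim ⊃ withhold_deed); with O(not quarantine_claim) we get O(withhold_deed).
Premises 2, 7, 10 do not contribute to this derivation.
Hence withhold_deed is obligatory.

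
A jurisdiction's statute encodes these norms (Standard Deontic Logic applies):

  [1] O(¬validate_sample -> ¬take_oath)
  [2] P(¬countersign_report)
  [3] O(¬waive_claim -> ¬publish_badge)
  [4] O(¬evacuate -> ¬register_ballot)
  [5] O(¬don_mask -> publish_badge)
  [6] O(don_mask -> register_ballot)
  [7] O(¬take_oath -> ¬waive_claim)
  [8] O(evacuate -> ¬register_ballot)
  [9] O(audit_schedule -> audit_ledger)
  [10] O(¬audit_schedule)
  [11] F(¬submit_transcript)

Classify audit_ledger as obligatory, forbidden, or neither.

Neither

Premise 9 is O(audit_schedule -> audit_ledger), but O(audit_schedule) is not derivable from the premises, so it does not yield O(audit_ledger).
No premise or chain of K-axiom applications forces O(audit_ledger), and none forces O(¬audit_ledger). So audit_ledger is neither obligatory nor forbidden under these norms.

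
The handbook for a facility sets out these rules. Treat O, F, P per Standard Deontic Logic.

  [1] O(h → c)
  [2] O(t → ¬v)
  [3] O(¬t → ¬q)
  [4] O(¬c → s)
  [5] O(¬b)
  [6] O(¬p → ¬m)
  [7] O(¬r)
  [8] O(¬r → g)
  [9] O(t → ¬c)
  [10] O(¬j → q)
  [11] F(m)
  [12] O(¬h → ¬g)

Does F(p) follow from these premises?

Premise 6 is O(¬p → ¬m); even if O(¬m) held, inferring O(¬p) would be affirming the consequent — invalid.
No other premise forces O(¬p). An ideal world satisfying every premise can still have p true, so F(p) is not derivable.

No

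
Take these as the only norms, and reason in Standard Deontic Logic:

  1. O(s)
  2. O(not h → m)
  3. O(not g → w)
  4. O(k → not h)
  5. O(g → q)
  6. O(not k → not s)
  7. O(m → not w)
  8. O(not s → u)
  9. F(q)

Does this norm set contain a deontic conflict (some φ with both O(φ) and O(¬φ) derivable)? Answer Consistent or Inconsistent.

Inconsistent

Premise 1 gives O(s).
The contrapositive of premise 6 (O(not k → not s)) is O(s → k), and O(s) is already established, so O(k).
Premise 4 is O(k → not h); since O(k), deontic closure gives O(not h).
With premise 2, O(not h → m), the K-axiom yields O(m).
Applying K to premise 7 (O(m → not w)) and O(m) yields O(not w).
Premise 3, O(not g → w), contraposes to O(not w → g); with O(not w) we get O(g).
Premise 5 is O(g → q); since O(g), deontic closure gives O(q).
Yet premise 9 is F(q), i.e. O(not q).
We now have both O(q) and O(not q) — q is simultaneously obligatory and forbidden, violating the D-axiom.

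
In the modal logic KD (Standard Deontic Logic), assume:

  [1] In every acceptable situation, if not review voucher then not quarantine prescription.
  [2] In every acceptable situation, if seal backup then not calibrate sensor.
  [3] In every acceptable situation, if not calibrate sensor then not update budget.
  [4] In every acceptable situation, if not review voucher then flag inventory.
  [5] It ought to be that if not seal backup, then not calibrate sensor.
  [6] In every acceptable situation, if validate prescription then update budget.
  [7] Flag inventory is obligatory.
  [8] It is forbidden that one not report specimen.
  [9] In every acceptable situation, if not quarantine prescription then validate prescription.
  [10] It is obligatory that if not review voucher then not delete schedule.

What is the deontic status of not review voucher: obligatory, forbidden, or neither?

Premises 5 and 2 cover both cases: O(¬seal_backup → ¬calibrate_sensor) and O(seal_backup → ¬calibrate_sensor). Since ¬seal_backup ∨ seal_backup is a tautology, O(¬calibrate_sensor) follows.
Applying K to premise 3 (O(¬calibrate_sensor → ¬update_budget)) and O(¬calibrate_sensor) yields O(¬update_budget).
Premise 6, O(validate_prescription → update_budget), contraposes to O(¬update_budget → ¬validate_prescription); with O(¬update_budget) we get O(¬validate_prescription).
Premise 9 is O(¬quarantine_prescription → validate_prescription); contrapositively O(¬validate_prescription → quarantine_prescription). Since O(¬validate_prescription) holds, K gives O(quarantine_prescription).
The contrapositive of premise 1 (O(¬review_voucher → ¬quarantine_prescription)) is O(quarantine_prescription → review_voucher), and O(quarantine_prescription) is already established, so O(review_voucher).
Premises 4, 7, 8, 10 do not contribute to this derivation.
Thus O(review_voucher), which is F(¬review_voucher): ¬review_voucher is forbidden.

Forbidden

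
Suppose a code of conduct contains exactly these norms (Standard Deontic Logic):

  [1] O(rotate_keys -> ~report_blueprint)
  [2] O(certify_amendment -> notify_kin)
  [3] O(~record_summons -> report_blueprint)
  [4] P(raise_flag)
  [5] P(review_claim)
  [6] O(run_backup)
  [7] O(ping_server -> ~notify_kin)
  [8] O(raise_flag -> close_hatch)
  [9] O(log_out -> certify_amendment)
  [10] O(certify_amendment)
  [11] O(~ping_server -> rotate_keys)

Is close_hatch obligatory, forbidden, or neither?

Neither

Premise 8 is O(raise_flag -> close_hatch), but O(raise_flag) is not derivable from the premises (the permission P(raise_flag) asserts only ~O(~raise_flag), not O(raise_flag)), so it does not yield O(close_hatch).
No premise or chain of K-axiom applications forces O(close_hatch), and none forces O(~close_hatch). So close_hatch is neither obligatory nor forbidden under these norms.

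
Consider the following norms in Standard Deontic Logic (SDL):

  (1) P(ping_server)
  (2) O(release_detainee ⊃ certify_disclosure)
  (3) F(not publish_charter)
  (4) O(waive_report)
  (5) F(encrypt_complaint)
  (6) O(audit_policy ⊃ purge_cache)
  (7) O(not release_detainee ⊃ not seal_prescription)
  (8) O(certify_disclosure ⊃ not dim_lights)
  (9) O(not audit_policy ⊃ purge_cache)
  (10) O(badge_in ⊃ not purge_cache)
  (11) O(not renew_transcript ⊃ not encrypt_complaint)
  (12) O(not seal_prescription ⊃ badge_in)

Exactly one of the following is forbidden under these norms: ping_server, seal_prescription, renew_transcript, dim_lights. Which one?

dim_lights

Premises 6 and 9 are O(audit_policy ⊃ purge_cache) and O(not audit_policy ⊃ purge_cache); every ideal world satisfies audit_policy or not audit_policy, so in either case purge_cache holds — hence O(purge_cache).
The contrapositive of premise 10 (O(badge_in ⊃ not purge_cache)) is O(purge_cache ⊃ not badge_in), and O(purge_cache) is already established, so O(not badge_in).
The contrapositive of premise 12 (O(not seal_prescription ⊃ badge_in)) is O(not badge_in ⊃ seal_prescription), and O(not badge_in) is already established, so O(seal_prescription).
Premise 7 is O(not release_detainee ⊃ not seal_prescription); contrapositively O(seal_prescription ⊃ release_detainee). Since O(seal_prescription) holds, K gives O(release_detainee).
With premise 2, O(release_detainee ⊃ certify_disclosure), the K-axiom yields O(certify_disclosure).
With premise 8, O(certify_disclosure ⊃ not dim_lights), the K-axiom yields O(not dim_lights).
So O(not dim_lights) holds, i.e. dim_lights is forbidden. None of the other listed options is forbidden under the premises.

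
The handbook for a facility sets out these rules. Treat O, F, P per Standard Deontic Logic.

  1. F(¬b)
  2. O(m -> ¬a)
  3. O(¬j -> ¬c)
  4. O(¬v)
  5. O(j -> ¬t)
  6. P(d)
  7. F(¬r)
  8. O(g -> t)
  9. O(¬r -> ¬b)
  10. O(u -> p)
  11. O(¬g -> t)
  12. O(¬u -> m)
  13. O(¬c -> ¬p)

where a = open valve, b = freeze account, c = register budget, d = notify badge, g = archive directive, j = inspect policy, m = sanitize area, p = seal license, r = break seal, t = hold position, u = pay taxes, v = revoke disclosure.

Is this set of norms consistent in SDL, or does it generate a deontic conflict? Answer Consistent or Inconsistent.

Consistent

Premise 9 is O(¬r -> ¬b), but O(¬r) is not derivable from the premises, so it does not yield O(¬b).
So O(¬b) is not derivable, and the apparent clash with O(b) does not arise.
A world satisfying every obligation exists (e.g. a=false, b=true, c=false, d=false, g=false, j=false, m=true, p=false, r=true, t=true, u=false, v=false); no atom is both obligatory and forbidden, so the set is consistent.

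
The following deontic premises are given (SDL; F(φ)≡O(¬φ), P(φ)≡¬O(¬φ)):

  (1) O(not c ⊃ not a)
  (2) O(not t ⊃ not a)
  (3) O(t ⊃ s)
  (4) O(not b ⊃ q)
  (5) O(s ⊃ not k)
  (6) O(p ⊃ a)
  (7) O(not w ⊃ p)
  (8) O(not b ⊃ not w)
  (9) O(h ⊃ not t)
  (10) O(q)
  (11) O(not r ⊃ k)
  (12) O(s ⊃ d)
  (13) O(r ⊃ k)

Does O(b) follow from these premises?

Yes

By case analysis on not r: premise 11 gives O(not r ⊃ k) and premise 13 gives O(r ⊃ k), so O(k) either way.
Premise 5, O(s ⊃ not k), contraposes to O(k ⊃ not s); with O(k) we get O(not s).
The contrapositive of premise 3 (O(t ⊃ s)) is O(not s ⊃ not t), and O(not s) is already established, so O(not t).
Applying K to premise 2 (O(not t ⊃ not a)) and O(not t) yields O(not a).
Premise 6 is O(p ⊃ a); contrapositively O(not a ⊃ not p). Since O(not a) holds, K gives O(not p).
Premise 7, O(not w ⊃ p), contraposes to O(not p ⊃ w); with O(not p) we get O(w).
Premise 8 is O(not b ⊃ not w); contrapositively O(w ⊃ b). Since O(w) holds, K gives O(b).
Premises 1, 4, 9, 10, 12 do not contribute to this derivation.
So O(b) follows.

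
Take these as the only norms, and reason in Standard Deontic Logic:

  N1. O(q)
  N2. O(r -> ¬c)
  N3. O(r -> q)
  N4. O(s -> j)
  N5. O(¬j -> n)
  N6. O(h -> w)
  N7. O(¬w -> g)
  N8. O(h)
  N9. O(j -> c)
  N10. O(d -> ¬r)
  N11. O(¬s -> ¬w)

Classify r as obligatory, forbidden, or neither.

Forbidden

Premise 8 gives O(h).
From O(h) and premise 6, O(h -> w), we obtain O(w).
Premise 11 is O(¬s -> ¬w); contrapositively O(w -> s). Since O(w) holds, K gives O(s).
From O(s) and premise 4, O(s -> j), we obtain O(j).
Premise 9 is O(j -> c); since O(j), deontic closure gives O(c).
The contrapositive of premise 2 (O(r -> ¬c)) is O(c -> ¬r), and O(c) is already established, so O(¬r).
Premises 1, 3, 5, 7, 10 do not contribute to this derivation.
Thus O(¬r), which is F(r): r is forbidden.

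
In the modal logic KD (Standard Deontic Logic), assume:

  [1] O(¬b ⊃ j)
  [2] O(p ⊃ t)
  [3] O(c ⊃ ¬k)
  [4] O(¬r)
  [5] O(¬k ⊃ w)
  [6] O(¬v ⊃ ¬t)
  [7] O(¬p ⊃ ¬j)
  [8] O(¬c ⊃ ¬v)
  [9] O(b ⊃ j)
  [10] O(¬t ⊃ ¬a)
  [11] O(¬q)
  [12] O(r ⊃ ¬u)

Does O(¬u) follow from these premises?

No

Premise 12 is O(r ⊃ ¬u), but O(r) is not derivable from the premises, so it does not yield O(¬u).
No other premise forces O(¬u). An ideal world satisfying every premise can still have ¬u false, so O(¬u) is not derivable.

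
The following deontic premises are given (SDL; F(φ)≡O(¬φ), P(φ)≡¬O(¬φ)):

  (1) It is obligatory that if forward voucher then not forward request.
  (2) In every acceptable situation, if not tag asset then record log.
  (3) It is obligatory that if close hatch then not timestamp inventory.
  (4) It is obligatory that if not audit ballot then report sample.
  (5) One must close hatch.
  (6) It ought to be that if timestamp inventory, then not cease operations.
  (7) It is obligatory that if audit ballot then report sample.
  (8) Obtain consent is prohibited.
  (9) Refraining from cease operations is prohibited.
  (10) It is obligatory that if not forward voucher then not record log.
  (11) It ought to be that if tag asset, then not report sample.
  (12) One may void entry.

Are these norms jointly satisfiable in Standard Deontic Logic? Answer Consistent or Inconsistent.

Premise 6 is O(timestamp_inventory → ¬cease_operations), but O(timestamp_inventory) is not derivable from the premises, so it does not yield O(¬cease_operations).
So O(¬cease_operations) is not derivable, and the apparent clash with O(cease_operations) does not arise.
A world satisfying every obligation exists (e.g. audit_ballot=false, cease_operations=true, close_hatch=true, forward_request=false, forward_voucher=true, obtain_consent=false, record_log=true, report_sample=true, tag_asset=false, timestamp_inventory=false, void_entry=false); no atom is both obligatory and forbidden, so the set is consistent.

Consistent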